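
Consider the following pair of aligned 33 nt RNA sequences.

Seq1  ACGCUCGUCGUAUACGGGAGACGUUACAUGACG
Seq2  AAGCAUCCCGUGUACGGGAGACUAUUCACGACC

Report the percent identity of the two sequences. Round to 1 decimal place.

Mismatches occur at site 2 (C↔A), site 5 (U↔A), site 6 (C↔U), site 7 (G↔C), site 8 (U↔C), site 12 (A↔G), site 23 (G↔U), site 24 (U↔A), site 26 (A↔U), site 29 (U↔C), site 33 (G↔C).
22 of the 33 sites match, so the percent identity is 22/33 × 100 = 66.7%.

66.7%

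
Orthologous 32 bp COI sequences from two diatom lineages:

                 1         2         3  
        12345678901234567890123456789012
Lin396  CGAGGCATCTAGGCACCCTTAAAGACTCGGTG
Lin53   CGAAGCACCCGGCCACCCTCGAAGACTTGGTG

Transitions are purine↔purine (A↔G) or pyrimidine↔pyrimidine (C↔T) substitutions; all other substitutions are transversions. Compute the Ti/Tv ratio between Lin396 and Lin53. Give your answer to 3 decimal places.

7.000

The sequences differ at positions 4 (G/A, transition), 8 (T/C, transition), 10 (T/C, transition), 11 (A/G, transition), 13 (G/C, transversion), 20 (T/C, transition), 21 (A/G, transition), 28 (C/T, transition).
Of the 8 differences, 7 transitions and 1 transversion, so Ti/Tv = 7/1 = 7.000.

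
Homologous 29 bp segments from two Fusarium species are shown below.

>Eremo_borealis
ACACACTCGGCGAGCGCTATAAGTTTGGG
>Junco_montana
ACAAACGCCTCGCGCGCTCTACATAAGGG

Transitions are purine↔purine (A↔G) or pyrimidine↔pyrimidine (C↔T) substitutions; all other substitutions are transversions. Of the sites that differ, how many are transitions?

The sequences differ at positions 4 (C/A, transversion), 7 (T/G, transversion), 9 (G/C, transversion), 10 (G/T, transversion), 13 (A/C, transversion), 19 (A/C, transversion), 22 (A/C, transversion), 23 (G/A, transition), 25 (T/A, transversion), 26 (T/A, transversion).
Of the 10 differences, 1 transition and 9 transversions, so the answer is 1.

1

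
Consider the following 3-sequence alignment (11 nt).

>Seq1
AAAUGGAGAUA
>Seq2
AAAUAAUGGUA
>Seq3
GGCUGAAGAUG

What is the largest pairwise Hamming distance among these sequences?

Pairwise Hamming distances:
  Seq1 vs Seq2: 4
  Seq1 vs Seq3: 5
  Seq2 vs Seq3: 7
The largest is 7, between Seq2 and Seq3.

7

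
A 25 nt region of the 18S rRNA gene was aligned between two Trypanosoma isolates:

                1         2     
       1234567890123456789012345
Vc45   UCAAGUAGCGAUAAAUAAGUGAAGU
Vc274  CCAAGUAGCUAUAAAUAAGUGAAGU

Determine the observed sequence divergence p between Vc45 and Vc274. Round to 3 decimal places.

0.080

The sequences differ at positions 1 (U/C), 10 (G/U).
There are 2 differences over 25 sites, so p = 2/25 = 0.080.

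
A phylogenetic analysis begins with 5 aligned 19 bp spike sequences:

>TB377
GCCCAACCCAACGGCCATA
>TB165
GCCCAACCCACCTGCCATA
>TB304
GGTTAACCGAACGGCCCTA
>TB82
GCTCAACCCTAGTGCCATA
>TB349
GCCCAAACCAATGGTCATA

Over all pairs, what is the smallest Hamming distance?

2

Pairwise Hamming distances:
  TB377 vs TB165: 2
  TB377 vs TB304: 5
  TB377 vs TB82: 4
  TB377 vs TB349: 3
  TB165 vs TB304: 7
  TB165 vs TB82: 4
  TB165 vs TB349: 5
  TB304 vs TB82: 7
  TB304 vs TB349: 8
  TB82 vs TB349: 6
The smallest is 2, between TB377 and TB165.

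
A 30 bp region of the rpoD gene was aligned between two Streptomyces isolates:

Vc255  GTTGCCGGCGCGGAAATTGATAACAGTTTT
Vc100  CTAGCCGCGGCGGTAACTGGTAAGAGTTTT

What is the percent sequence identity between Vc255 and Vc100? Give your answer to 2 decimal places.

The sequences differ at positions 1 (G/C), 3 (T/A), 8 (G/C), 9 (C/G), 14 (A/T), 17 (T/C), 20 (A/G), 24 (C/G).
22 of the 30 sites match, so the percent identity is 22/30 × 100 = 73.33%.

73.33%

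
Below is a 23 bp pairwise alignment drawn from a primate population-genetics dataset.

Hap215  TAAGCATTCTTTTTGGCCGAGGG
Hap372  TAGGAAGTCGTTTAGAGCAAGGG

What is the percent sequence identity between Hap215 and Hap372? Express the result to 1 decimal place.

65.2%

Mismatches occur at site 3 (A/G), site 5 (C/A), site 7 (T/G), site 10 (T/G), site 14 (T/A), site 16 (G/A), site 17 (C/G), site 19 (G/A).
15 of the 23 sites match, so the percent identity is 15/23 × 100 = 65.2%.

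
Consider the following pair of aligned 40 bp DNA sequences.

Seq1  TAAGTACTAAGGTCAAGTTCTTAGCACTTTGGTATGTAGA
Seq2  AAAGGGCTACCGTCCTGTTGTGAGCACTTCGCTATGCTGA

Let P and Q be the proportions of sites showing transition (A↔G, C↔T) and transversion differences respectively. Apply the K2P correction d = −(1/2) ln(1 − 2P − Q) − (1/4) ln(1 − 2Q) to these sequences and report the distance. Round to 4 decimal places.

The sequences differ at positions 1 (T/A, transversion), 5 (T/G, transversion), 6 (A/G, transition), 10 (A/C, transversion), 11 (G/C, transversion), 15 (A/C, transversion), 16 (A/T, transversion), 20 (C/G, transversion), 22 (T/G, transversion), 30 (T/C, transition), 32 (G/C, transversion), 37 (T/C, transition), 38 (A/T, transversion).
Of the 13 differences, 3 transitions and 10 transversions over 40 sites: P = 3/40 = 0.075000, Q = 10/40 = 0.250000.
d = −0.5·ln(0.600000) − 0.25·ln(0.500000) = −0.5·(-0.510826) − 0.25·(-0.693147) = 0.4287.

0.4287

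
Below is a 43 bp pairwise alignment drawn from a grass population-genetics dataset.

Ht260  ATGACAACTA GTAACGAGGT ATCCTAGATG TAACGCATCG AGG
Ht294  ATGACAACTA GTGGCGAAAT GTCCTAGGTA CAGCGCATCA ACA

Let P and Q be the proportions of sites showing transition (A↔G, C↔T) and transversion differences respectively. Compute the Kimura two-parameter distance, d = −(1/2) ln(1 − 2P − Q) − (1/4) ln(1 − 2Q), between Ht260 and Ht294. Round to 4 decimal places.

Mismatches occur at site 13 (A→G, transition), site 14 (A→G, transition), site 18 (G→A, transition), site 19 (G→A, transition), site 21 (A→G, transition), site 28 (A→G, transition), site 30 (G→A, transition), site 31 (T→C, transition), site 33 (A→G, transition), site 40 (G→A, transition), site 42 (G→C, transversion), site 43 (G→A, transition).
Of the 12 differences, 11 transitions and 1 transversion over 43 sites: P = 11/43 = 0.255814, Q = 1/43 = 0.023256.
d = −0.5·ln(0.465116) − 0.25·ln(0.953488) = −0.5·(-0.765468) − 0.25·(-0.047628) = 0.3946.

0.3946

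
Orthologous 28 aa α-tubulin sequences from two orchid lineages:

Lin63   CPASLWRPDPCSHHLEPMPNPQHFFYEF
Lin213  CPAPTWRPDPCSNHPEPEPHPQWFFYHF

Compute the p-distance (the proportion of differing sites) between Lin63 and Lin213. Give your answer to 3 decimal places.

0.286

The sequences differ at positions 4 (S/P), 5 (L/T), 13 (H/N), 15 (L/P), 18 (M/E), 20 (N/H), 23 (H/W), 27 (E/H).
There are 8 differences over 28 sites, so p = 8/28 = 0.286.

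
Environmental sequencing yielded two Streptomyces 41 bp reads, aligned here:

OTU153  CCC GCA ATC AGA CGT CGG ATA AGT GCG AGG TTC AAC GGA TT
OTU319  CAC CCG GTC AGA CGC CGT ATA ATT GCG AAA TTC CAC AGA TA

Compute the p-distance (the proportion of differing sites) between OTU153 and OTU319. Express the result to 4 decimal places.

Differing sites — 2:C/A; 4:G/C; 6:A/G; 7:A/G; 15:T/C; 18:G/T; 23:G/T; 29:G/A; 30:G/A; 34:A/C; 37:G/A; 41:T/A.
There are 12 differences over 41 sites, so p = 12/41 = 0.2927.

0.2927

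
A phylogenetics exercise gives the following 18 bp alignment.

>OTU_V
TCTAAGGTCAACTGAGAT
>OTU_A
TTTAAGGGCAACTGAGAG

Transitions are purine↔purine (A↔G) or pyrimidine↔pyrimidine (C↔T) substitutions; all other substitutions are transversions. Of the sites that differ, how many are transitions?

Differing sites — 2:C/T (Ti); 8:T/G (Tv); 18:T/G (Tv).
Of the 3 differences, 1 transition and 2 transversions, so the answer is 1.

1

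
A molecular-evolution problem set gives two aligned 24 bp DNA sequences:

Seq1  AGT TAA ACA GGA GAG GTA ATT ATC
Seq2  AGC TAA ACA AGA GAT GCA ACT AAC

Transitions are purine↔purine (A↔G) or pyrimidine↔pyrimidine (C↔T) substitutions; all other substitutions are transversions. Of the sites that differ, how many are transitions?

Mismatches occur at site 3 (T↔C, transition), site 10 (G↔A, transition), site 15 (G↔T, transversion), site 17 (T↔C, transition), site 20 (T↔C, transition), site 23 (T↔A, transversion).
Of the 6 differences, 4 transitions and 2 transversions, so the answer is 4.

4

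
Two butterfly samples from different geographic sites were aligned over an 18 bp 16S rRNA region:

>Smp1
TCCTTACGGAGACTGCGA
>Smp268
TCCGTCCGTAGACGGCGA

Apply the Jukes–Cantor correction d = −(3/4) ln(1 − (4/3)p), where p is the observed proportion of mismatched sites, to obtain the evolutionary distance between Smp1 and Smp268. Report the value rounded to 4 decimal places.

0.2635

The sequences differ at positions 4 (T/G), 6 (A/C), 9 (G/T), 14 (T/G).
p = 4/18 = 0.222222.
d = −0.75 · ln(1 − (4/3)·0.222222) = −0.75 · ln(0.703704) = −0.75 · (-0.351397) = 0.2635.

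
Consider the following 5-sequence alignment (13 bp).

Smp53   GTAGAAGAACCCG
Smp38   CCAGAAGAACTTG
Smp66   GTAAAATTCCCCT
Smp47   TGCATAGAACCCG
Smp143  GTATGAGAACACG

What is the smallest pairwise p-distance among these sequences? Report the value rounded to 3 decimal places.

Pairwise Hamming distances:
  Smp53 vs Smp38: 4
  Smp53 vs Smp66: 5
  Smp53 vs Smp47: 5
  Smp53 vs Smp143: 3
  Smp38 vs Smp66: 9
  Smp38 vs Smp47: 7
  Smp38 vs Smp143: 6
  Smp66 vs Smp47: 8
  Smp66 vs Smp143: 7
  Smp47 vs Smp143: 6
The smallest is 3 mismatches, between Smp53 and Smp143; p = 3/13 = 0.231.

0.231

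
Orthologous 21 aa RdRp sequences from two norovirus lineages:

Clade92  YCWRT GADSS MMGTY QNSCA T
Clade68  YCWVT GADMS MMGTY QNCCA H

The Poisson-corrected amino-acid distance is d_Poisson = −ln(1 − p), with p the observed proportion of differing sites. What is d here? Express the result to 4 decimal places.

The sequences differ at positions 4 (R/V), 9 (S/M), 18 (S/C), 21 (T/H).
p = 4/21 = 0.190476.
d = −ln(1 − 0.190476) = −ln(0.809524) = 0.2113.

0.2113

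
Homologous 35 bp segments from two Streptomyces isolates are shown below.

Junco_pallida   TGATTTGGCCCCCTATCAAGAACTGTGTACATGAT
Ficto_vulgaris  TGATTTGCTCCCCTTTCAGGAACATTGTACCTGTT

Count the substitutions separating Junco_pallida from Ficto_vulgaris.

Differing sites — 8:G/C; 9:C/T; 15:A/T; 19:A/G; 24:T/A; 25:G/T; 31:A/C; 34:A/T.
That gives 8 mismatches out of 35 aligned sites, so the Hamming distance is 8.

8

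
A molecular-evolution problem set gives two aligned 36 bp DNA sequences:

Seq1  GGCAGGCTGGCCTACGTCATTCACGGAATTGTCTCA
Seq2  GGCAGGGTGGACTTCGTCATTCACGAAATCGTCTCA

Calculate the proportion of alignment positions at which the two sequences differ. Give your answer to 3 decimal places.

Mismatches occur at site 7 (C↔G), site 11 (C↔A), site 14 (A↔T), site 26 (G↔A), site 30 (T↔C).
There are 5 differences over 36 sites, so p = 5/36 = 0.139.

0.139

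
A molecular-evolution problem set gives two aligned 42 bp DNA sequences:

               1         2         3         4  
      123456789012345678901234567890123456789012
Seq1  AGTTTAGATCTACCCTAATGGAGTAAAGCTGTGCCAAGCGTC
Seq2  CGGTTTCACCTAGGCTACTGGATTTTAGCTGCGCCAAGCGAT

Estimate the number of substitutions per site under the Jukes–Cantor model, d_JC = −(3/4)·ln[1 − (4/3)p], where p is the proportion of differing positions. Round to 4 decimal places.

0.4408

Mismatches occur at site 1 (A/C), site 3 (T/G), site 6 (A/T), site 7 (G/C), site 9 (T/C), site 13 (C/G), site 14 (C/G), site 18 (A/C), site 23 (G/T), site 25 (A/T), site 26 (A/T), site 32 (T/C), site 41 (T/A), site 42 (C/T).
p = 14/42 = 0.333333.
d = −0.75 · ln(1 − (4/3)·0.333333) = −0.75 · ln(0.555556) = −0.75 · (-0.587786) = 0.4408.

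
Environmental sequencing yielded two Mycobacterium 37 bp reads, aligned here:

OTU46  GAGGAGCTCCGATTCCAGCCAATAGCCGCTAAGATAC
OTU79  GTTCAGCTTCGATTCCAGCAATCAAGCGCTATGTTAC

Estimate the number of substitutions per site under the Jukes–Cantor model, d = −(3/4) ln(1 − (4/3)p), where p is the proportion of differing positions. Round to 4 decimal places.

The sequences differ at positions 2 (A/T), 3 (G/T), 4 (G/C), 9 (C/T), 20 (C/A), 22 (A/T), 23 (T/C), 25 (G/A), 26 (C/G), 32 (A/T), 34 (A/T).
p = 11/37 = 0.297297.
d = −0.75 · ln(1 − (4/3)·0.297297) = −0.75 · ln(0.603604) = −0.75 · (-0.504837) = 0.3786.

0.3786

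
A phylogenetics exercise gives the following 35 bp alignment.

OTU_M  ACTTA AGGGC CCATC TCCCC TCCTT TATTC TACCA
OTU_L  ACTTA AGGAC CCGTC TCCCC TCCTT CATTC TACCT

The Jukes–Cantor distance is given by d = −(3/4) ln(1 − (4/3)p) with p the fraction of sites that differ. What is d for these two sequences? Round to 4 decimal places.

Differing sites — 9:G/A; 13:A/G; 26:T/C; 35:A/T.
p = 4/35 = 0.114286.
d = −0.75 · ln(1 − (4/3)·0.114286) = −0.75 · ln(0.847619) = −0.75 · (-0.165324) = 0.1240.

0.1240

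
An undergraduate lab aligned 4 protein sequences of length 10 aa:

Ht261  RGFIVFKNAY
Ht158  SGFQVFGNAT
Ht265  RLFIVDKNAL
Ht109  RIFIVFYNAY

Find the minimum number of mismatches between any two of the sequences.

Pairwise Hamming distances:
  Ht261 vs Ht158: 4
  Ht261 vs Ht265: 3
  Ht261 vs Ht109: 2
  Ht158 vs Ht265: 6
  Ht158 vs Ht109: 5
  Ht265 vs Ht109: 4
The smallest is 2, between Ht261 and Ht109.

2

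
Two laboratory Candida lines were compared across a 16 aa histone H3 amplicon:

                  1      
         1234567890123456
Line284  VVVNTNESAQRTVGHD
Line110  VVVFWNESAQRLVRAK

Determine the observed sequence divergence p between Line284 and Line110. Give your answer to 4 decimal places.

0.3750

The sequences differ at positions 4 (N/F), 5 (T/W), 12 (T/L), 14 (G/R), 15 (H/A), 16 (D/K).
There are 6 differences over 16 sites, so p = 6/16 = 0.3750.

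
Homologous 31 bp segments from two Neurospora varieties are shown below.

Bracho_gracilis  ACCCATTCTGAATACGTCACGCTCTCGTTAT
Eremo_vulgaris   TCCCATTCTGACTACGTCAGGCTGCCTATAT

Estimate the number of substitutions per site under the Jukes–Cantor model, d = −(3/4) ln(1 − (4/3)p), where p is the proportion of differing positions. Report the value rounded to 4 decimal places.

The sequences differ at positions 1 (A/T), 12 (A/C), 20 (C/G), 24 (C/G), 25 (T/C), 27 (G/T), 28 (T/A).
p = 7/31 = 0.225806.
d = −0.75 · ln(1 − (4/3)·0.225806) = −0.75 · ln(0.698925) = −0.75 · (-0.358212) = 0.2687.

0.2687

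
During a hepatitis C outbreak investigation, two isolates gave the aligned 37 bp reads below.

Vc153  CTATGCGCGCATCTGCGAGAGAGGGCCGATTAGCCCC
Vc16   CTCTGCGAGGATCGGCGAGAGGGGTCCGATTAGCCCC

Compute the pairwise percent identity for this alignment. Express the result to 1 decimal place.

83.8%

The sequences differ at positions 3 (A/C), 8 (C/A), 10 (C/G), 14 (T/G), 22 (A/G), 25 (G/T).
31 of the 37 sites match, so the percent identity is 31/37 × 100 = 83.8%.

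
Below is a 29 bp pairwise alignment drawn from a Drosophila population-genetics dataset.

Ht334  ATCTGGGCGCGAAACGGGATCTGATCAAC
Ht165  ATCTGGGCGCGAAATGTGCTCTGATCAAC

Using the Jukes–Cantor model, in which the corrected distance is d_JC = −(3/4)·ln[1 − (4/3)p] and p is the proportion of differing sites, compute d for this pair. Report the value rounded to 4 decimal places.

Differing sites — 15:C/T; 17:G/T; 19:A/C.
p = 3/29 = 0.103448.
d = −0.75 · ln(1 − (4/3)·0.103448) = −0.75 · ln(0.862069) = −0.75 · (-0.148420) = 0.1113.

0.1113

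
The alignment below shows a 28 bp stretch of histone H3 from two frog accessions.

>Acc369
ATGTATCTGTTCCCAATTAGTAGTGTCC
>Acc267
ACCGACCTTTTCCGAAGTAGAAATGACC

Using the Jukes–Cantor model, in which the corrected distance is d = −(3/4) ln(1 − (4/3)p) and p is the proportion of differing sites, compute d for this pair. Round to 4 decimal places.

Mismatches occur at site 2 (T↔C), site 3 (G↔C), site 4 (T↔G), site 6 (T↔C), site 9 (G↔T), site 14 (C↔G), site 17 (T↔G), site 21 (T↔A), site 23 (G↔A), site 26 (T↔A).
p = 10/28 = 0.357143.
d = −0.75 · ln(1 − (4/3)·0.357143) = −0.75 · ln(0.523809) = −0.75 · (-0.646628) = 0.4850.

0.4850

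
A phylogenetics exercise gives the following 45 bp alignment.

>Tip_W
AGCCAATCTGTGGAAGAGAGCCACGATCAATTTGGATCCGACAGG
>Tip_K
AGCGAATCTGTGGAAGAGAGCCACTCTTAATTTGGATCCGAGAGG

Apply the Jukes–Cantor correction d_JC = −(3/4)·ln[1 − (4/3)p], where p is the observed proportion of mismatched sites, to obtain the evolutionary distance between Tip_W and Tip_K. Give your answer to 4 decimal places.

Mismatches occur at site 4 (C→G), site 25 (G→T), site 26 (A→C), site 28 (C→T), site 42 (C→G).
p = 5/45 = 0.111111.
d = −0.75 · ln(1 − (4/3)·0.111111) = −0.75 · ln(0.851852) = −0.75 · (-0.160342) = 0.1203.

0.1203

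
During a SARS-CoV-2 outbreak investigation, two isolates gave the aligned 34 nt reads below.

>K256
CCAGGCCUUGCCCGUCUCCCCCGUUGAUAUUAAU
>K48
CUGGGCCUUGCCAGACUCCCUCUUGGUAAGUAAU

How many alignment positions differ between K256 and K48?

Mismatches occur at site 2 (C→U), site 3 (A→G), site 13 (C→A), site 15 (U→A), site 21 (C→U), site 23 (G→U), site 25 (U→G), site 27 (A→U), site 28 (U→A), site 30 (U→G).
That gives 10 mismatches out of 34 aligned sites, so the Hamming distance is 10.

10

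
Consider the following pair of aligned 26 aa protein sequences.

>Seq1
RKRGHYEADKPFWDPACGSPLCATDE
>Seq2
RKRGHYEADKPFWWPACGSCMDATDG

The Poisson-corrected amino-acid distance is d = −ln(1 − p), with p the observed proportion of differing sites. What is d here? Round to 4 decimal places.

0.2136

Differing sites — 14:D/W; 20:P/C; 21:L/M; 22:C/D; 26:E/G.
p = 5/26 = 0.192308.
d = −ln(1 − 0.192308) = −ln(0.807692) = 0.2136.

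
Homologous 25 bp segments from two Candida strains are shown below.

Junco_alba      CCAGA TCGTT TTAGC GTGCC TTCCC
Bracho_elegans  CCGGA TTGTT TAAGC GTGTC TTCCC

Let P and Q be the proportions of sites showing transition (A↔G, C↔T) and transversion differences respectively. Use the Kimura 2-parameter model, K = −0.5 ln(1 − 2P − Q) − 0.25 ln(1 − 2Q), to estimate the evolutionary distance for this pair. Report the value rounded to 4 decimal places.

Differing sites — 3:A/G (Ti); 7:C/T (Ti); 12:T/A (Tv); 19:C/T (Ti).
Of the 4 differences, 3 transitions and 1 transversion over 25 sites: P = 3/25 = 0.120000, Q = 1/25 = 0.040000.
d = −0.5·ln(0.720000) − 0.25·ln(0.920000) = −0.5·(-0.328504) − 0.25·(-0.083382) = 0.1851.

0.1851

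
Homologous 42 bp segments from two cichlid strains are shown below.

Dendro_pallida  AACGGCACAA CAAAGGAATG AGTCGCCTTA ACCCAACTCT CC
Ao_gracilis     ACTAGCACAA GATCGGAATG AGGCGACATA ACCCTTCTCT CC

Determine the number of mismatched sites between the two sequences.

Differing sites — 2:A/C; 3:C/T; 4:G/A; 11:C/G; 13:A/T; 14:A/C; 23:T/G; 26:C/A; 28:T/A; 35:A/T; 36:A/T.
That gives 11 mismatches out of 42 aligned sites, so the Hamming distance is 11.

11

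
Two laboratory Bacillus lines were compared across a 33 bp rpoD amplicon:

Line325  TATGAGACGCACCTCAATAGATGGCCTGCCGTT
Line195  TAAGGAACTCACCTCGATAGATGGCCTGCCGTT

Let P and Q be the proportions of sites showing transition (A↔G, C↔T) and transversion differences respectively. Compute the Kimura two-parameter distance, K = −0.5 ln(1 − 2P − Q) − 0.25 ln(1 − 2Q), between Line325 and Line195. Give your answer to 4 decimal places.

The sequences differ at positions 3 (T/A, transversion), 5 (A/G, transition), 6 (G/A, transition), 9 (G/T, transversion), 16 (A/G, transition).
Of the 5 differences, 3 transitions and 2 transversions over 33 sites: P = 3/33 = 0.090909, Q = 2/33 = 0.060606.
d = −0.5·ln(0.757576) − 0.25·ln(0.878788) = −0.5·(-0.277631) − 0.25·(-0.129212) = 0.1711.

0.1711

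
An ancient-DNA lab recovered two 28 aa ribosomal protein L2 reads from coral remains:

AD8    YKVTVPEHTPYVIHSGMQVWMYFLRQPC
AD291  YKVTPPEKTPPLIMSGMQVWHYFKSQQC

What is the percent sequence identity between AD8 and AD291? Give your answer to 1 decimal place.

The sequences differ at positions 5 (V/P), 8 (H/K), 11 (Y/P), 12 (V/L), 14 (H/M), 21 (M/H), 24 (L/K), 25 (R/S), 27 (P/Q).
19 of the 28 sites match, so the percent identity is 19/28 × 100 = 67.9%.

67.9%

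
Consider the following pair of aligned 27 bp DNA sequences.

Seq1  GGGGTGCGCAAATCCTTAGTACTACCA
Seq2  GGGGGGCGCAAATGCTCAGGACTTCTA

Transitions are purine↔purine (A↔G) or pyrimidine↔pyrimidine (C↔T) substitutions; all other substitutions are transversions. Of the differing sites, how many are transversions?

Mismatches occur at site 5 (T↔G, transversion), site 14 (C↔G, transversion), site 17 (T↔C, transition), site 20 (T↔G, transversion), site 24 (A↔T, transversion), site 26 (C↔T, transition).
Of the 6 differences, 2 transitions and 4 transversions, so the answer is 4.

4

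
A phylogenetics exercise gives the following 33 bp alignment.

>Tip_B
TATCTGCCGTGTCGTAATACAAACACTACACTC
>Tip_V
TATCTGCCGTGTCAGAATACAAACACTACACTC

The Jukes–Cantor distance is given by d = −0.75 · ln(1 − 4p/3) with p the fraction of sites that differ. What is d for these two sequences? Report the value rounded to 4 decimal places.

Differing sites — 14:G/A; 15:T/G.
p = 2/33 = 0.060606.
d = −0.75 · ln(1 − (4/3)·0.060606) = −0.75 · ln(0.919192) = −0.75 · (-0.084260) = 0.0632.

0.0632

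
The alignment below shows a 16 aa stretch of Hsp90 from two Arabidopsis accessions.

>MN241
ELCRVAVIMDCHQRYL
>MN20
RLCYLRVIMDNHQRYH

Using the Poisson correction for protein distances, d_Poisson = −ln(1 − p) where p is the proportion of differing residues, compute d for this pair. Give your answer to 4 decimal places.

Mismatches occur at site 1 (E→R), site 4 (R→Y), site 5 (V→L), site 6 (A→R), site 11 (C→N), site 16 (L→H).
p = 6/16 = 0.375000.
d = −ln(1 − 0.375000) = −ln(0.625000) = 0.4700.

0.4700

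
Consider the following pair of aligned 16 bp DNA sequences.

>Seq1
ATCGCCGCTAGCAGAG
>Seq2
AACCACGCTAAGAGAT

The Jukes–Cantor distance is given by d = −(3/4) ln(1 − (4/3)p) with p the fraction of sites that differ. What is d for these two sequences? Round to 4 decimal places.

The sequences differ at positions 2 (T/A), 4 (G/C), 5 (C/A), 11 (G/A), 12 (C/G), 16 (G/T).
p = 6/16 = 0.375000.
d = −0.75 · ln(1 − (4/3)·0.375000) = −0.75 · ln(0.500000) = −0.75 · (-0.693147) = 0.5199.

0.5199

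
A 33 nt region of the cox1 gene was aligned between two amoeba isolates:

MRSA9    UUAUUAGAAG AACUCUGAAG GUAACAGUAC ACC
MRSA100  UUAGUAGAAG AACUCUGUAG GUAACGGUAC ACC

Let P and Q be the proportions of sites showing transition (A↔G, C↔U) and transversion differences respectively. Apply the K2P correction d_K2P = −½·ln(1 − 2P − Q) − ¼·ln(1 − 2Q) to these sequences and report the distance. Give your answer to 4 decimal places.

0.0969

Mismatches occur at site 4 (U↔G, transversion), site 18 (A↔U, transversion), site 26 (A↔G, transition).
Of the 3 differences, 1 transition and 2 transversions over 33 sites: P = 1/33 = 0.030303, Q = 2/33 = 0.060606.
d = −0.5·ln(0.878788) − 0.25·ln(0.878788) = −0.5·(-0.129212) − 0.25·(-0.129212) = 0.0969.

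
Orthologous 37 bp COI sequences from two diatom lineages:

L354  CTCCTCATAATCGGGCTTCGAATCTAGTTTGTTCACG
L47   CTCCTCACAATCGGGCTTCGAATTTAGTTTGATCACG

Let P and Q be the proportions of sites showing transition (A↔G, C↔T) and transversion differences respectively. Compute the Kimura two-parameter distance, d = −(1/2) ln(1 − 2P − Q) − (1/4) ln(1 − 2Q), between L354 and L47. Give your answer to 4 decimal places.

0.0865

Differing sites — 8:T/C (Ti); 24:C/T (Ti); 32:T/A (Tv).
Of the 3 differences, 2 transitions and 1 transversion over 37 sites: P = 2/37 = 0.054054, Q = 1/37 = 0.027027.
d = −0.5·ln(0.864865) − 0.25·ln(0.945946) = −0.5·(-0.145182) − 0.25·(-0.055570) = 0.0865.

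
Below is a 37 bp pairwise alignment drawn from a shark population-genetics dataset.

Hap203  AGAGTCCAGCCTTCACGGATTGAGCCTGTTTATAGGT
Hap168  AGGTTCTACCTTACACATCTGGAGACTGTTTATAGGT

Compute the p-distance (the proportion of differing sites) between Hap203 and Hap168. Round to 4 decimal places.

Differing sites — 3:A/G; 4:G/T; 7:C/T; 9:G/C; 11:C/T; 13:T/A; 17:G/A; 18:G/T; 19:A/C; 21:T/G; 25:C/A.
There are 11 differences over 37 sites, so p = 11/37 = 0.2973.

0.2973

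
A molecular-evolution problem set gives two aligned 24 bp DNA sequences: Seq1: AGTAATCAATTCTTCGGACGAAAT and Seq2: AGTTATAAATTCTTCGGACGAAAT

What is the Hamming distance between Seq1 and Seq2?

2

Differing sites — 4:A/T; 7:C/A.
That gives 2 mismatches out of 24 aligned sites, so the Hamming distance is 2.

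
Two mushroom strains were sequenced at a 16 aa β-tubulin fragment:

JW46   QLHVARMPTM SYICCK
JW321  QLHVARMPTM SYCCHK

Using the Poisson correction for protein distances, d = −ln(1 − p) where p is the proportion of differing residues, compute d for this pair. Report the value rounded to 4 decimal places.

Differing sites — 13:I/C; 15:C/H.
p = 2/16 = 0.125000.
d = −ln(1 − 0.125000) = −ln(0.875000) = 0.1335.

0.1335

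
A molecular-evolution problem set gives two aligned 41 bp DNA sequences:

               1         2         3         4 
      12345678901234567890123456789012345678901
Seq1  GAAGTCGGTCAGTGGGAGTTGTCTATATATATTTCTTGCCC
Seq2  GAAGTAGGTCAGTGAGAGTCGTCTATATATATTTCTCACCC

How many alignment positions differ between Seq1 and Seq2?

Mismatches occur at site 6 (C→A), site 15 (G→A), site 20 (T→C), site 37 (T→C), site 38 (G→A).
That gives 5 mismatches out of 41 aligned sites, so the Hamming distance is 5.

5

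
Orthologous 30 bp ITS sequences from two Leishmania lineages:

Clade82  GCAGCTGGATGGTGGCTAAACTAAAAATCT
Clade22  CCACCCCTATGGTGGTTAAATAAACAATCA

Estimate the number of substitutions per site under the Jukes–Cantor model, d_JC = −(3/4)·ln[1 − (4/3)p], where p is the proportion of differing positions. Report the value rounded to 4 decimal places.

0.4408

The sequences differ at positions 1 (G/C), 4 (G/C), 6 (T/C), 7 (G/C), 8 (G/T), 16 (C/T), 21 (C/T), 22 (T/A), 25 (A/C), 30 (T/A).
p = 10/30 = 0.333333.
d = −0.75 · ln(1 − (4/3)·0.333333) = −0.75 · ln(0.555556) = −0.75 · (-0.587786) = 0.4408.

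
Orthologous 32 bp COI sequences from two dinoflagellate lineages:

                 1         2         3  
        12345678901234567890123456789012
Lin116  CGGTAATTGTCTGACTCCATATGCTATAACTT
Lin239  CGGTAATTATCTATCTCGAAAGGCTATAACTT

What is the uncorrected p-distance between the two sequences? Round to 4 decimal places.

0.1875

Differing sites — 9:G/A; 13:G/A; 14:A/T; 18:C/G; 20:T/A; 22:T/G.
There are 6 differences over 32 sites, so p = 6/32 = 0.1875.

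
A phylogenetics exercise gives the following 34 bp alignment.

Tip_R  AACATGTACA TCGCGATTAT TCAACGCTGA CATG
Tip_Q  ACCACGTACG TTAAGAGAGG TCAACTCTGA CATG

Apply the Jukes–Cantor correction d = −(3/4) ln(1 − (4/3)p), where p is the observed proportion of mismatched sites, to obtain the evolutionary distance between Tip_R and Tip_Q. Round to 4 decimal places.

0.4234

Differing sites — 2:A/C; 5:T/C; 10:A/G; 12:C/T; 13:G/A; 14:C/A; 17:T/G; 18:T/A; 19:A/G; 20:T/G; 26:G/T.
p = 11/34 = 0.323529.
d = −0.75 · ln(1 − (4/3)·0.323529) = −0.75 · ln(0.568628) = −0.75 · (-0.564529) = 0.4234.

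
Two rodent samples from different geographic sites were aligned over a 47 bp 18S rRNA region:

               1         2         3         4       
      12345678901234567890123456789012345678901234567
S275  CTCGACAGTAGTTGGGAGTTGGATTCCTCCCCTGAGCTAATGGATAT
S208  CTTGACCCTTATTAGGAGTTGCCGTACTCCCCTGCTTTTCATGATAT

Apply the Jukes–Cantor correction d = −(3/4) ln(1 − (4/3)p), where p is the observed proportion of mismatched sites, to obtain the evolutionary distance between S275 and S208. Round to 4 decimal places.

Differing sites — 3:C/T; 7:A/C; 8:G/C; 10:A/T; 11:G/A; 14:G/A; 22:G/C; 23:A/C; 24:T/G; 26:C/A; 35:A/C; 36:G/T; 37:C/T; 39:A/T; 40:A/C; 41:T/A; 42:G/T.
p = 17/47 = 0.361702.
d = −0.75 · ln(1 − (4/3)·0.361702) = −0.75 · ln(0.517731) = −0.75 · (-0.658299) = 0.4937.

0.4937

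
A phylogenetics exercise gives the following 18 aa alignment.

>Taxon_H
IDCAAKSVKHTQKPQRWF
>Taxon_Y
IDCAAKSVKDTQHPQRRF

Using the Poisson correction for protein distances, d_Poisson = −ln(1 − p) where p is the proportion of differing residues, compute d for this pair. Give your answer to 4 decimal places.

0.1823

The sequences differ at positions 10 (H/D), 13 (K/H), 17 (W/R).
p = 3/18 = 0.166667.
d = −ln(1 − 0.166667) = −ln(0.833333) = 0.1823.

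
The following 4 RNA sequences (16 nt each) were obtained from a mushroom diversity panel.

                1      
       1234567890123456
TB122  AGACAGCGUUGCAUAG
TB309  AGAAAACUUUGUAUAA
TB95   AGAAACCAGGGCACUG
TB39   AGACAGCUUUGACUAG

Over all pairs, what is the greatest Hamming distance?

9

Pairwise Hamming distances:
  TB122 vs TB309: 5
  TB122 vs TB95: 7
  TB122 vs TB39: 3
  TB309 vs TB95: 8
  TB309 vs TB39: 5
  TB95 vs TB39: 9
The largest is 9, between TB95 and TB39.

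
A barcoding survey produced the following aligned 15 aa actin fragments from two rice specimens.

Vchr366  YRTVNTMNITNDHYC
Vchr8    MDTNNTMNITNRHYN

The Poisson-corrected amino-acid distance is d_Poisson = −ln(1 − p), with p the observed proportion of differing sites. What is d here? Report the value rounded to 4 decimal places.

0.4055

Differing sites — 1:Y/M; 2:R/D; 4:V/N; 12:D/R; 15:C/N.
p = 5/15 = 0.333333.
d = −ln(1 − 0.333333) = −ln(0.666667) = 0.4055.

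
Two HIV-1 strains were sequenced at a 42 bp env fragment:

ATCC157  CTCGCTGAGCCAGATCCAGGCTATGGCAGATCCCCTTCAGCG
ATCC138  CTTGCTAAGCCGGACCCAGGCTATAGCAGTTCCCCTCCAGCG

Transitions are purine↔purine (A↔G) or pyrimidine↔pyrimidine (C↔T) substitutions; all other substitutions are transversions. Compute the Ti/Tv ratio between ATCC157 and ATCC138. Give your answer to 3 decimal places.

Differing sites — 3:C/T (Ti); 7:G/A (Ti); 12:A/G (Ti); 15:T/C (Ti); 25:G/A (Ti); 30:A/T (Tv); 37:T/C (Ti).
Of the 7 differences, 6 transitions and 1 transversion, so Ti/Tv = 6/1 = 6.000.

6.000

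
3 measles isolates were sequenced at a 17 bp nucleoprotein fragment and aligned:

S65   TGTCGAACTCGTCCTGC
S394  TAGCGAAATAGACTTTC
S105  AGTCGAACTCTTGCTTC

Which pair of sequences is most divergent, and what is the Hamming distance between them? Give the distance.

9

Pairwise Hamming distances:
  S65 vs S394: 7
  S65 vs S105: 4
  S394 vs S105: 9
The largest is 9, between S394 and S105.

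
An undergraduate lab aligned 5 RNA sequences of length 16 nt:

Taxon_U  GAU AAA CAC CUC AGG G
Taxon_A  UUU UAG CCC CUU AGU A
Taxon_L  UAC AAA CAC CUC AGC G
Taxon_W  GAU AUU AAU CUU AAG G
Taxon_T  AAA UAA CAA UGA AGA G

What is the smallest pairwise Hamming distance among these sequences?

3

Pairwise Hamming distances:
  Taxon_U vs Taxon_A: 8
  Taxon_U vs Taxon_L: 3
  Taxon_U vs Taxon_W: 6
  Taxon_U vs Taxon_T: 8
  Taxon_A vs Taxon_L: 8
  Taxon_A vs Taxon_W: 11
  Taxon_A vs Taxon_T: 11
  Taxon_L vs Taxon_W: 9
  Taxon_L vs Taxon_T: 8
  Taxon_W vs Taxon_T: 12
The smallest is 3, between Taxon_U and Taxon_L.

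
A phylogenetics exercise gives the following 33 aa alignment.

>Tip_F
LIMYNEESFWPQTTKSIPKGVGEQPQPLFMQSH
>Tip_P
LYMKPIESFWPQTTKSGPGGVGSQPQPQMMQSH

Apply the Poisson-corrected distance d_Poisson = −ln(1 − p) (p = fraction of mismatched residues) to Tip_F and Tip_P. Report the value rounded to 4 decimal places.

Differing sites — 2:I/Y; 4:Y/K; 5:N/P; 6:E/I; 17:I/G; 19:K/G; 23:E/S; 28:L/Q; 29:F/M.
p = 9/33 = 0.272727.
d = −ln(1 − 0.272727) = −ln(0.727273) = 0.3185.

0.3185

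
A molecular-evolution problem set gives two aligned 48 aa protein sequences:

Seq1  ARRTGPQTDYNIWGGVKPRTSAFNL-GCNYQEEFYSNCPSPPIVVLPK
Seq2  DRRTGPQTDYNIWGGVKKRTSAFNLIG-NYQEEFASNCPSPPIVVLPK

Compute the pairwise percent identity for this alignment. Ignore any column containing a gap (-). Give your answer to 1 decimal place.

93.5%

Excluding the 2 gap columns leaves 46 comparable sites.
Mismatches occur at site 1 (A↔D), site 18 (P↔K), site 35 (Y↔A).
43 of the 46 comparable sites match, so the percent identity is 43/46 × 100 = 93.5%.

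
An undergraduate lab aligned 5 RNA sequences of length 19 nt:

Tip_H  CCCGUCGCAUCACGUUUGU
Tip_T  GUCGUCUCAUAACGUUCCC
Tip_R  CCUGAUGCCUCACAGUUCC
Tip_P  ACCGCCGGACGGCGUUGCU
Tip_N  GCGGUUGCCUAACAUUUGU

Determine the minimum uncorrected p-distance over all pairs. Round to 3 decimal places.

0.316

Pairwise Hamming distances:
  Tip_H vs Tip_T: 7
  Tip_H vs Tip_R: 8
  Tip_H vs Tip_P: 8
  Tip_H vs Tip_N: 6
  Tip_T vs Tip_R: 11
  Tip_T vs Tip_P: 10
  Tip_T vs Tip_N: 9
  Tip_R vs Tip_P: 13
  Tip_R vs Tip_N: 7
  Tip_P vs Tip_N: 12
The smallest is 6 mismatches, between Tip_H and Tip_N; p = 6/19 = 0.316.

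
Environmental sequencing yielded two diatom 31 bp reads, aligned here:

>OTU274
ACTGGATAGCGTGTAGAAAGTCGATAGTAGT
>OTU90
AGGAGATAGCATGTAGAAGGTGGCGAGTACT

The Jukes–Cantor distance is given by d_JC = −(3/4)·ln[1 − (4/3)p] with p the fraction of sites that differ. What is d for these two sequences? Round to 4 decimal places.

0.3672

Differing sites — 2:C/G; 3:T/G; 4:G/A; 11:G/A; 19:A/G; 22:C/G; 24:A/C; 25:T/G; 30:G/C.
p = 9/31 = 0.290323.
d = −0.75 · ln(1 − (4/3)·0.290323) = −0.75 · ln(0.612903) = −0.75 · (-0.489549) = 0.3672.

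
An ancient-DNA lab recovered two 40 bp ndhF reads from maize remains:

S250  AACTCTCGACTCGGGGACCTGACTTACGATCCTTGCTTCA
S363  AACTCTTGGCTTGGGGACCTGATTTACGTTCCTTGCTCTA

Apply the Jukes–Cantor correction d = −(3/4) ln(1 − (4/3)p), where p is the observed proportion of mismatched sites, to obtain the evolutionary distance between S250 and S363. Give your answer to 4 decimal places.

0.1993

Mismatches occur at site 7 (C→T), site 9 (A→G), site 12 (C→T), site 23 (C→T), site 29 (A→T), site 38 (T→C), site 39 (C→T).
p = 7/40 = 0.175000.
d = −0.75 · ln(1 − (4/3)·0.175000) = −0.75 · ln(0.766667) = −0.75 · (-0.265703) = 0.1993.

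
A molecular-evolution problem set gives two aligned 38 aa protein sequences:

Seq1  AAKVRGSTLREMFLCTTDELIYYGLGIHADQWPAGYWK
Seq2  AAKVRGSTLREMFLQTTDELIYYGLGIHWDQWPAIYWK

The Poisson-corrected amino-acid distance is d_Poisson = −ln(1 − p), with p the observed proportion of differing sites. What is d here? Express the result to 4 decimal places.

Differing sites — 15:C/Q; 29:A/W; 35:G/I.
p = 3/38 = 0.078947.
d = −ln(1 − 0.078947) = −ln(0.921053) = 0.0822.

0.0822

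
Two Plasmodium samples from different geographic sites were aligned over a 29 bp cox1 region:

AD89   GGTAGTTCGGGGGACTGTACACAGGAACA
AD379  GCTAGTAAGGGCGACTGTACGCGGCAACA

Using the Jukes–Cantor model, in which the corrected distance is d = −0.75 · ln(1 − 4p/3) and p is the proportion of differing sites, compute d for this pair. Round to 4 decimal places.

0.2913

The sequences differ at positions 2 (G/C), 7 (T/A), 8 (C/A), 12 (G/C), 21 (A/G), 23 (A/G), 25 (G/C).
p = 7/29 = 0.241379.
d = −0.75 · ln(1 − (4/3)·0.241379) = −0.75 · ln(0.678161) = −0.75 · (-0.388371) = 0.2913.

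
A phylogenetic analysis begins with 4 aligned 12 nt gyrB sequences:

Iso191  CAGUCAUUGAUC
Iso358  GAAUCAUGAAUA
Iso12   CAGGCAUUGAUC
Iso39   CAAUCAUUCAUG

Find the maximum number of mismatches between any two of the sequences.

Pairwise Hamming distances:
  Iso191 vs Iso358: 5
  Iso191 vs Iso12: 1
  Iso191 vs Iso39: 3
  Iso358 vs Iso12: 6
  Iso358 vs Iso39: 4
  Iso12 vs Iso39: 4
The largest is 6, between Iso358 and Iso12.

6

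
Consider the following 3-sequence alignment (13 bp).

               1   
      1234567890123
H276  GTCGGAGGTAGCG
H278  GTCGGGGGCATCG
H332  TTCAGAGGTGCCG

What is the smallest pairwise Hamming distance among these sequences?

Pairwise Hamming distances:
  H276 vs H278: 3
  H276 vs H332: 4
  H278 vs H332: 6
The smallest is 3, between H276 and H278.

3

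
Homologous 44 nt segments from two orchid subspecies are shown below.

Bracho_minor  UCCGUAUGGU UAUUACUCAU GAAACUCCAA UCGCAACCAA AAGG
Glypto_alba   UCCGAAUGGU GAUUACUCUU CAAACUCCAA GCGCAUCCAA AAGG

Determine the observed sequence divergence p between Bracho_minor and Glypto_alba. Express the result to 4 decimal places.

0.1364

Differing sites — 5:U/A; 11:U/G; 19:A/U; 21:G/C; 31:U/G; 36:A/U.
There are 6 differences over 44 sites, so p = 6/44 = 0.1364.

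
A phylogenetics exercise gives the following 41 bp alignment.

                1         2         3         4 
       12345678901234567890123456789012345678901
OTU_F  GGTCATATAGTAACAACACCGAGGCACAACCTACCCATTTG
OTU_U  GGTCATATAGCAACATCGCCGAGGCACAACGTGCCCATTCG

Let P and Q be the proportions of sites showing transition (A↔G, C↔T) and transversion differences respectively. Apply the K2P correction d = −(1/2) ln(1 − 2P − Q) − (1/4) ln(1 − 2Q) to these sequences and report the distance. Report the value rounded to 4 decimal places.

Differing sites — 11:T/C (Ti); 16:A/T (Tv); 18:A/G (Ti); 31:C/G (Tv); 33:A/G (Ti); 40:T/C (Ti).
Of the 6 differences, 4 transitions and 2 transversions over 41 sites: P = 4/41 = 0.097561, Q = 2/41 = 0.048780.
d = −0.5·ln(0.756098) − 0.25·ln(0.902440) = −0.5·(-0.279584) − 0.25·(-0.102653) = 0.1655.

0.1655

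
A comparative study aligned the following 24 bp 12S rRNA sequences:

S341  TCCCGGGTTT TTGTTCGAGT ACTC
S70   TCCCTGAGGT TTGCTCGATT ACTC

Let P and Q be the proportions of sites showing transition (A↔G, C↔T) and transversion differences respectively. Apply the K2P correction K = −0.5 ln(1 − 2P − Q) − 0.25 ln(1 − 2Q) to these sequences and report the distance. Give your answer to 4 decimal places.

0.3041

Mismatches occur at site 5 (G/T, transversion), site 7 (G/A, transition), site 8 (T/G, transversion), site 9 (T/G, transversion), site 14 (T/C, transition), site 19 (G/T, transversion).
Of the 6 differences, 2 transitions and 4 transversions over 24 sites: P = 2/24 = 0.083333, Q = 4/24 = 0.166667.
d = −0.5·ln(0.666667) − 0.25·ln(0.666666) = −0.5·(-0.405465) − 0.25·(-0.405466) = 0.3041.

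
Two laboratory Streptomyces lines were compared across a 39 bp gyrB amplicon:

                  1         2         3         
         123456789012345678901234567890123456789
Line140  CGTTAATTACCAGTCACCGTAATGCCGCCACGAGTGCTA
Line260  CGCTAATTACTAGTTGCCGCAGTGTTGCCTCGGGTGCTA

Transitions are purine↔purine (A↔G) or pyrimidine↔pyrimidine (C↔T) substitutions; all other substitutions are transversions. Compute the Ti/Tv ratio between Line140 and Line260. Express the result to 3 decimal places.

9.000

Mismatches occur at site 3 (T/C, transition), site 11 (C/T, transition), site 15 (C/T, transition), site 16 (A/G, transition), site 20 (T/C, transition), site 22 (A/G, transition), site 25 (C/T, transition), site 26 (C/T, transition), site 30 (A/T, transversion), site 33 (A/G, transition).
Of the 10 differences, 9 transitions and 1 transversion, so Ti/Tv = 9/1 = 9.000.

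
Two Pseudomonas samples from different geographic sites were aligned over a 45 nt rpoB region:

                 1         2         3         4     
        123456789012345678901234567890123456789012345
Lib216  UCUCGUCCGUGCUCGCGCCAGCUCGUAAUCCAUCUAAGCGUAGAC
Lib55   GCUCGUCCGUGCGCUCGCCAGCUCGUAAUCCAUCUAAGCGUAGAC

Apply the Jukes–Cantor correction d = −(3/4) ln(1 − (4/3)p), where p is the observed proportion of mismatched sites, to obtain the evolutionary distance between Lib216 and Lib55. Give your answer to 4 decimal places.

0.0698

The sequences differ at positions 1 (U/G), 13 (U/G), 15 (G/U).
p = 3/45 = 0.066667.
d = −0.75 · ln(1 − (4/3)·0.066667) = −0.75 · ln(0.911111) = −0.75 · (-0.093091) = 0.0698.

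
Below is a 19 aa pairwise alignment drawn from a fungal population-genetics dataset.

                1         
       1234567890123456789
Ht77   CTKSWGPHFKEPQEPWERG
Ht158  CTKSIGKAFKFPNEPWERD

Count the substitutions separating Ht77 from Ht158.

Mismatches occur at site 5 (W→I), site 7 (P→K), site 8 (H→A), site 11 (E→F), site 13 (Q→N), site 19 (G→D).
That gives 6 mismatches out of 19 aligned sites, so the Hamming distance is 6.

6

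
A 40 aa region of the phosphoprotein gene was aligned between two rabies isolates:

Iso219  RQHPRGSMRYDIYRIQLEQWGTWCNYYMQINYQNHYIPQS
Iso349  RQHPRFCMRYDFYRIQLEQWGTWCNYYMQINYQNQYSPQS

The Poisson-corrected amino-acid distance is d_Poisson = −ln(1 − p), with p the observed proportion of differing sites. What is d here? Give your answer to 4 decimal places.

0.1335

Differing sites — 6:G/F; 7:S/C; 12:I/F; 35:H/Q; 37:I/S.
p = 5/40 = 0.125000.
d = −ln(1 − 0.125000) = −ln(0.875000) = 0.1335.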